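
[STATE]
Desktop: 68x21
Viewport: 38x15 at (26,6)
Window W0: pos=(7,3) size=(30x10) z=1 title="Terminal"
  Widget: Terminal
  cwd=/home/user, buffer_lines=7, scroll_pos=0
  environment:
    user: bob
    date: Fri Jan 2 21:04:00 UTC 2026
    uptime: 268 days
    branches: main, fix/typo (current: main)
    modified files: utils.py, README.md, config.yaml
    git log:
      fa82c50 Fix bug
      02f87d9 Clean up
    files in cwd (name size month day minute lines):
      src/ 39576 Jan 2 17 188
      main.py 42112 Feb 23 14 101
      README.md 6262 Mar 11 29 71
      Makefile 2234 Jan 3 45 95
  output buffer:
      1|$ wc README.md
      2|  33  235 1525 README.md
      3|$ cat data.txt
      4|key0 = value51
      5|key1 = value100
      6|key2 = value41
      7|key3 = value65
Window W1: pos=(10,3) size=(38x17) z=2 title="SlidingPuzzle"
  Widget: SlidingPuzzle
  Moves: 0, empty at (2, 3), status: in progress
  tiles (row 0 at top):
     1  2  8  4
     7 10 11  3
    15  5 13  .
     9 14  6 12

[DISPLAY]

┬────┐               ┃                
│  4 │               ┃                
┼────┤               ┃                
│  3 │               ┃                
┼────┤               ┃                
│    │               ┃                
┼────┤               ┃                
│ 12 │               ┃                
┴────┘               ┃                
                     ┃                
                     ┃                
                     ┃                
                     ┃                
━━━━━━━━━━━━━━━━━━━━━┛                
                                      


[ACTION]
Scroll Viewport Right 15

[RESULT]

─┐               ┃                    
 │               ┃                    
─┤               ┃                    
 │               ┃                    
─┤               ┃                    
 │               ┃                    
─┤               ┃                    
 │               ┃                    
─┘               ┃                    
                 ┃                    
                 ┃                    
                 ┃                    
                 ┃                    
━━━━━━━━━━━━━━━━━┛                    
                                      


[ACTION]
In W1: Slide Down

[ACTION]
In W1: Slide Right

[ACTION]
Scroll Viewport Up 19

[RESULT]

                                      
                                      
                                      
━━━━━━━━━━━━━━━━━┓                    
                 ┃                    
─────────────────┨                    
─┐               ┃                    
 │               ┃                    
─┤               ┃                    
 │               ┃                    
─┤               ┃                    
 │               ┃                    
─┤               ┃                    
 │               ┃                    
─┘               ┃                    


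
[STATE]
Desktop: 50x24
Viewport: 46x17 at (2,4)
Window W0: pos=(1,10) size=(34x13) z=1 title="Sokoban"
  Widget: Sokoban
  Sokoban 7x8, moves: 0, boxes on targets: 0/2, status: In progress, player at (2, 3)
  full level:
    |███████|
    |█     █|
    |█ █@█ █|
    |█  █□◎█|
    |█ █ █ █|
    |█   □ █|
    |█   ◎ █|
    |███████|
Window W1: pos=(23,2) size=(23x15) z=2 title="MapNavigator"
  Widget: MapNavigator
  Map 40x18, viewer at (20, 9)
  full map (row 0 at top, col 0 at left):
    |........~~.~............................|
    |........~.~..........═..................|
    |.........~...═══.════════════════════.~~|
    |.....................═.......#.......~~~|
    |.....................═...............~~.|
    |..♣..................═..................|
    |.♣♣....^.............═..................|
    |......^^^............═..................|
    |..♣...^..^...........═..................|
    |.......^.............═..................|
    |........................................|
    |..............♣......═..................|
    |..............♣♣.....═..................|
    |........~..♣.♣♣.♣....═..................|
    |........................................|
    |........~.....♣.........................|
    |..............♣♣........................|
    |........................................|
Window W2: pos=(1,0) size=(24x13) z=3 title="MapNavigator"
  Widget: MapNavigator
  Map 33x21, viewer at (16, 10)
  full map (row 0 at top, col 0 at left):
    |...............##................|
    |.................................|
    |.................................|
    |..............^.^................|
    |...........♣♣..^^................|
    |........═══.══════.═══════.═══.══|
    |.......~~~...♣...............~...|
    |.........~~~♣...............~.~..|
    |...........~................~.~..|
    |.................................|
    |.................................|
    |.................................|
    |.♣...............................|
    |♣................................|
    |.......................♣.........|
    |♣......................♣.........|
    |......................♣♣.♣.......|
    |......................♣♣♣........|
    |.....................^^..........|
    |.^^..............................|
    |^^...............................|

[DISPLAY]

....~~~♣..............┃────────────────────┨  
......~...............┃..........═.........┃  
......................┃..........═.........┃  
...........@..........┃..........═.........┃  
......................┃..........═.........┃  
......................┃..........═.........┃  
......................┃.........@═.........┃  
..................♣...┃....................┃  
━━━━━━━━━━━━━━━━━━━━━━┛...♣......═.........┃  
███████              ┃....♣♣.....═.........┃  
█     █              ┃.♣.♣♣.♣....═.........┃  
█ █@█ █              ┃.....................┃  
█  █□◎█              ┗━━━━━━━━━━━━━━━━━━━━━┛  
█ █ █ █                         ┃             
█   □ █                         ┃             
█   ◎ █                         ┃             
███████                         ┃             


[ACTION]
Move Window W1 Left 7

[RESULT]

....~~~♣..............┃─────────────┨         
......~...............┃...═.........┃         
......................┃...═.........┃         
...........@..........┃...═.........┃         
......................┃...═.........┃         
......................┃...═.........┃         
......................┃..@═.........┃         
..................♣...┃.............┃         
━━━━━━━━━━━━━━━━━━━━━━┛...═.........┃         
███████       ┃....♣♣.....═.........┃         
█     █       ┃.♣.♣♣.♣....═.........┃         
█ █@█ █       ┃.....................┃         
█  █□◎█       ┗━━━━━━━━━━━━━━━━━━━━━┛         
█ █ █ █                         ┃             
█   □ █                         ┃             
█   ◎ █                         ┃             
███████                         ┃             


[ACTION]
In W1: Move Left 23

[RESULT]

....~~~♣..............┃─────────────┨         
......~...............┃  ...........┃         
......................┃  ..♣........┃         
...........@..........┃  .♣♣....^...┃         
......................┃  ......^^^..┃         
......................┃  ..♣...^..^.┃         
......................┃  @......^...┃         
..................♣...┃  ...........┃         
━━━━━━━━━━━━━━━━━━━━━━┛  ...........┃         
███████       ┃          ...........┃         
█     █       ┃          ........~..┃         
█ █@█ █       ┃          ...........┃         
█  █□◎█       ┗━━━━━━━━━━━━━━━━━━━━━┛         
█ █ █ █                         ┃             
█   □ █                         ┃             
█   ◎ █                         ┃             
███████                         ┃             


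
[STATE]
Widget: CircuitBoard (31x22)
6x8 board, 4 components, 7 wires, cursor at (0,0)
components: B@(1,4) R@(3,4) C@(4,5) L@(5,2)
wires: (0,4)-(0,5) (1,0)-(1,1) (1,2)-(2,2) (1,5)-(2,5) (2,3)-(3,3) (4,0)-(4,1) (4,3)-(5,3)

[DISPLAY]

   0 1 2 3 4 5                 
0  [.]              · ─ ·      
                               
1   · ─ ·   ·       B   ·      
            │           │      
2           ·   ·       ·      
                │              
3               ·   R          
                               
4   · ─ ·       ·       C      
                │              
5           L   ·              
                               
6                              
                               
7                              
Cursor: (0,0)                  
                               
                               
                               
                               
                               


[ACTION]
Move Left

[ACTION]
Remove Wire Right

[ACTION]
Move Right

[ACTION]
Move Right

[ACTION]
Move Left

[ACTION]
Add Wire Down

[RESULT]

   0 1 2 3 4 5                 
0      [.]          · ─ ·      
        │                      
1   · ─ ·   ·       B   ·      
            │           │      
2           ·   ·       ·      
                │              
3               ·   R          
                               
4   · ─ ·       ·       C      
                │              
5           L   ·              
                               
6                              
                               
7                              
Cursor: (0,1)                  
                               
                               
                               
                               
                               


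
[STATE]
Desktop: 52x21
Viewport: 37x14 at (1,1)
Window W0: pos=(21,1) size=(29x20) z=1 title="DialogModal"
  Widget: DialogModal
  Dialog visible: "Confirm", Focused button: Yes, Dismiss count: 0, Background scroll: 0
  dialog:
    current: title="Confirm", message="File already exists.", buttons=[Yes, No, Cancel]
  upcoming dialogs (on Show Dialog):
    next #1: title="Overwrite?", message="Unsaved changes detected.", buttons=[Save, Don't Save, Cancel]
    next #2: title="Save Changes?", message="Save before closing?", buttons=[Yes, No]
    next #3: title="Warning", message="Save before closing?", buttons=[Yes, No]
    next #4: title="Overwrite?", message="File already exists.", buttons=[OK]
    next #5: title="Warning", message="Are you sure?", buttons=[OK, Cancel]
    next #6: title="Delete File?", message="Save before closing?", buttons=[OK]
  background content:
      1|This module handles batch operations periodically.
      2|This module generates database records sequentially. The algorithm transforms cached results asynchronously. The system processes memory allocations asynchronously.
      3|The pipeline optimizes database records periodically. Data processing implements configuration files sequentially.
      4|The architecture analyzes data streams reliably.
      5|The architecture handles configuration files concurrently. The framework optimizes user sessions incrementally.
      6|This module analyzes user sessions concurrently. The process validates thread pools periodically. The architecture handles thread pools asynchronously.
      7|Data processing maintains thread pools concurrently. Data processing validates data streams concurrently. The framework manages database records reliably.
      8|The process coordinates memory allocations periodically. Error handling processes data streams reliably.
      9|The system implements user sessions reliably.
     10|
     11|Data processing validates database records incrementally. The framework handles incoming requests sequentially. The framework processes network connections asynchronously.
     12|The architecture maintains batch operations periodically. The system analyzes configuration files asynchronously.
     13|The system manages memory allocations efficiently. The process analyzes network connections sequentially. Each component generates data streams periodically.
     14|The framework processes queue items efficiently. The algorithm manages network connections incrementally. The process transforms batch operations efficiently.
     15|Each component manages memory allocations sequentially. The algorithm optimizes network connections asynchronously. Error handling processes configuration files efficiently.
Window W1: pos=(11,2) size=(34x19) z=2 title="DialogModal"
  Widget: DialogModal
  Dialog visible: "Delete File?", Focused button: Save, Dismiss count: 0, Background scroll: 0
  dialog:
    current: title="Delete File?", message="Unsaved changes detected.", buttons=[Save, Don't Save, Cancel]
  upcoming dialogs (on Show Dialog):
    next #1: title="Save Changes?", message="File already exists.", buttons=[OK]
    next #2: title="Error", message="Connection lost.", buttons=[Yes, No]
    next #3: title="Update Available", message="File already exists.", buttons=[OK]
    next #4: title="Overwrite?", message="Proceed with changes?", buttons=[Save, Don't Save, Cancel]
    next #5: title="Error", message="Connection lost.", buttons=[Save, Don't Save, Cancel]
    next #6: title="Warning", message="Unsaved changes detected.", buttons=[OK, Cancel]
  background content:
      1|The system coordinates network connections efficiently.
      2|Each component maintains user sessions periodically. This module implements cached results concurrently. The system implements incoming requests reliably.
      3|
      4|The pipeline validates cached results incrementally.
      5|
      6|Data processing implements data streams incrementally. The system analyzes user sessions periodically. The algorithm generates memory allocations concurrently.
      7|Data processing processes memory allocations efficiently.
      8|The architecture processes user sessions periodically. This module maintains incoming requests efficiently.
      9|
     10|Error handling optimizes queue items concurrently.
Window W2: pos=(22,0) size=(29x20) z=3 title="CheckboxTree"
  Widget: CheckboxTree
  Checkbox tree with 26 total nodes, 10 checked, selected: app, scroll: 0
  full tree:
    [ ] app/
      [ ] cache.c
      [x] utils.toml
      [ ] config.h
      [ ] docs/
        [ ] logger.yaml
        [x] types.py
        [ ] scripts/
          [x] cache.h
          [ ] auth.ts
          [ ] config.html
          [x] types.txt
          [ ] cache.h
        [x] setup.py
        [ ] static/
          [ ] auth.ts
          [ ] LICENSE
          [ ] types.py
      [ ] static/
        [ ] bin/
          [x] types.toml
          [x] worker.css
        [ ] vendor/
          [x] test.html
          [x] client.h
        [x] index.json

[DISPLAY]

                    ┏┃ CheckboxTree  
          ┏━━━━━━━━━━┠───────────────
          ┃ DialogMod┃>[-] app/      
          ┠──────────┃   [ ] cache.c 
          ┃The system┃   [x] utils.to
          ┃Each compo┃   [ ] config.h
          ┃          ┃   [-] docs/   
          ┃The pipeli┃     [ ] logger
          ┃          ┃     [x] types.
          ┃Da┌───────┃     [-] script
          ┃Da│       ┃       [x] cach
          ┃Th│Unsaved┃       [ ] auth
          ┃  │[Save] ┃       [ ] conf
          ┃Er└───────┃       [x] type


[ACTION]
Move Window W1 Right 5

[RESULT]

                    ┏┃ CheckboxTree  
               ┏━━━━━┠───────────────
               ┃ Dial┃>[-] app/      
               ┠─────┃   [ ] cache.c 
               ┃The s┃   [x] utils.to
               ┃Each ┃   [ ] config.h
               ┃     ┃   [-] docs/   
               ┃The p┃     [ ] logger
               ┃     ┃     [x] types.
               ┃Da┌──┃     [-] script
               ┃Da│  ┃       [x] cach
               ┃Th│Un┃       [ ] auth
               ┃  │[S┃       [ ] conf
               ┃Er└──┃       [x] type


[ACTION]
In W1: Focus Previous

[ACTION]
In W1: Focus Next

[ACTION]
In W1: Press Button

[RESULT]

                    ┏┃ CheckboxTree  
               ┏━━━━━┠───────────────
               ┃ Dial┃>[-] app/      
               ┠─────┃   [ ] cache.c 
               ┃The s┃   [x] utils.to
               ┃Each ┃   [ ] config.h
               ┃     ┃   [-] docs/   
               ┃The p┃     [ ] logger
               ┃     ┃     [x] types.
               ┃Data ┃     [-] script
               ┃Data ┃       [x] cach
               ┃The a┃       [ ] auth
               ┃     ┃       [ ] conf
               ┃Error┃       [x] type


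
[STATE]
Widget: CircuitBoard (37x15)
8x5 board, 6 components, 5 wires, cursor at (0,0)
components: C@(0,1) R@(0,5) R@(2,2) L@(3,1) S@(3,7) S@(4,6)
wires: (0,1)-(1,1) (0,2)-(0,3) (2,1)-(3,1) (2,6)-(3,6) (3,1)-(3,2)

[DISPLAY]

   0 1 2 3 4 5 6 7                   
0  [.]  C   · ─ ·       R            
        │                            
1       ·                            
                                     
2       ·   R               ·        
        │                   │        
3       L ─ ·               ·   S    
                                     
4                           S        
Cursor: (0,0)                        
                                     
                                     
                                     
                                     


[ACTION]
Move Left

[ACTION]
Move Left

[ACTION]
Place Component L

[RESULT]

   0 1 2 3 4 5 6 7                   
0  [L]  C   · ─ ·       R            
        │                            
1       ·                            
                                     
2       ·   R               ·        
        │                   │        
3       L ─ ·               ·   S    
                                     
4                           S        
Cursor: (0,0)                        
                                     
                                     
                                     
                                     


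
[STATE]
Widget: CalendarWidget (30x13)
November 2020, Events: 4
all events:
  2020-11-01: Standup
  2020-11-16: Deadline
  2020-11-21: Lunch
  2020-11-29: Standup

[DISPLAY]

        November 2020         
Mo Tu We Th Fr Sa Su          
                   1*         
 2  3  4  5  6  7  8          
 9 10 11 12 13 14 15          
16* 17 18 19 20 21* 22        
23 24 25 26 27 28 29*         
30                            
                              
                              
                              
                              
                              


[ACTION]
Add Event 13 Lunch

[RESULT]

        November 2020         
Mo Tu We Th Fr Sa Su          
                   1*         
 2  3  4  5  6  7  8          
 9 10 11 12 13* 14 15         
16* 17 18 19 20 21* 22        
23 24 25 26 27 28 29*         
30                            
                              
                              
                              
                              
                              


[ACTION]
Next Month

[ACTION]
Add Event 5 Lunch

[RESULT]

        December 2020         
Mo Tu We Th Fr Sa Su          
    1  2  3  4  5*  6         
 7  8  9 10 11 12 13          
14 15 16 17 18 19 20          
21 22 23 24 25 26 27          
28 29 30 31                   
                              
                              
                              
                              
                              
                              


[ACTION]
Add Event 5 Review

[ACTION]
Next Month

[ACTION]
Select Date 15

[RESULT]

         January 2021         
Mo Tu We Th Fr Sa Su          
             1  2  3          
 4  5  6  7  8  9 10          
11 12 13 14 [15] 16 17        
18 19 20 21 22 23 24          
25 26 27 28 29 30 31          
                              
                              
                              
                              
                              
                              


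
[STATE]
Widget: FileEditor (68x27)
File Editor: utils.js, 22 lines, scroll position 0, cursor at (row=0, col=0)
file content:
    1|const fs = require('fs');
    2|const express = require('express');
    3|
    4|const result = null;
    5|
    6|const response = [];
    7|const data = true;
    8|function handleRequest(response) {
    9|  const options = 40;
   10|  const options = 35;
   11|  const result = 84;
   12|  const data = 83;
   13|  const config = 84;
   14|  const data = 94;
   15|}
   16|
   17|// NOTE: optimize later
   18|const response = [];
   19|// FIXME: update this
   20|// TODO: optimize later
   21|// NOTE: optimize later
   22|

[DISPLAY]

█onst fs = require('fs');                                          ▲
const express = require('express');                                █
                                                                   ░
const result = null;                                               ░
                                                                   ░
const response = [];                                               ░
const data = true;                                                 ░
function handleRequest(response) {                                 ░
  const options = 40;                                              ░
  const options = 35;                                              ░
  const result = 84;                                               ░
  const data = 83;                                                 ░
  const config = 84;                                               ░
  const data = 94;                                                 ░
}                                                                  ░
                                                                   ░
// NOTE: optimize later                                            ░
const response = [];                                               ░
// FIXME: update this                                              ░
// TODO: optimize later                                            ░
// NOTE: optimize later                                            ░
                                                                   ░
                                                                   ░
                                                                   ░
                                                                   ░
                                                                   ░
                                                                   ▼


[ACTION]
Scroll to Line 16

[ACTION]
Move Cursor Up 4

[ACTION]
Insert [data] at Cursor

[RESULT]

data█onst fs = require('fs');                                      ▲
const express = require('express');                                █
                                                                   ░
const result = null;                                               ░
                                                                   ░
const response = [];                                               ░
const data = true;                                                 ░
function handleRequest(response) {                                 ░
  const options = 40;                                              ░
  const options = 35;                                              ░
  const result = 84;                                               ░
  const data = 83;                                                 ░
  const config = 84;                                               ░
  const data = 94;                                                 ░
}                                                                  ░
                                                                   ░
// NOTE: optimize later                                            ░
const response = [];                                               ░
// FIXME: update this                                              ░
// TODO: optimize later                                            ░
// NOTE: optimize later                                            ░
                                                                   ░
                                                                   ░
                                                                   ░
                                                                   ░
                                                                   ░
                                                                   ▼


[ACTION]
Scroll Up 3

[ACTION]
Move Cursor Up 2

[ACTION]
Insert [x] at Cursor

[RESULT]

datax█onst fs = require('fs');                                     ▲
const express = require('express');                                █
                                                                   ░
const result = null;                                               ░
                                                                   ░
const response = [];                                               ░
const data = true;                                                 ░
function handleRequest(response) {                                 ░
  const options = 40;                                              ░
  const options = 35;                                              ░
  const result = 84;                                               ░
  const data = 83;                                                 ░
  const config = 84;                                               ░
  const data = 94;                                                 ░
}                                                                  ░
                                                                   ░
// NOTE: optimize later                                            ░
const response = [];                                               ░
// FIXME: update this                                              ░
// TODO: optimize later                                            ░
// NOTE: optimize later                                            ░
                                                                   ░
                                                                   ░
                                                                   ░
                                                                   ░
                                                                   ░
                                                                   ▼


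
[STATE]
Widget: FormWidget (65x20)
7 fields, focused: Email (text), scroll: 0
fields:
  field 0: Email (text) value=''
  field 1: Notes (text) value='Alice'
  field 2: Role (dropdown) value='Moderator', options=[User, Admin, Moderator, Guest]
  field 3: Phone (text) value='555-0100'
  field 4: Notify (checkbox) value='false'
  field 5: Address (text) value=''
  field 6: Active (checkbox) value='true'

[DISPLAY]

> Email:      [                                                 ]
  Notes:      [Alice                                            ]
  Role:       [Moderator                                       ▼]
  Phone:      [555-0100                                         ]
  Notify:     [ ]                                                
  Address:    [                                                 ]
  Active:     [x]                                                
                                                                 
                                                                 
                                                                 
                                                                 
                                                                 
                                                                 
                                                                 
                                                                 
                                                                 
                                                                 
                                                                 
                                                                 
                                                                 


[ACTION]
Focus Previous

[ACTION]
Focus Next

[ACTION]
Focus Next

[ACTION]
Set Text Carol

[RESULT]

  Email:      [                                                 ]
> Notes:      [Carol                                            ]
  Role:       [Moderator                                       ▼]
  Phone:      [555-0100                                         ]
  Notify:     [ ]                                                
  Address:    [                                                 ]
  Active:     [x]                                                
                                                                 
                                                                 
                                                                 
                                                                 
                                                                 
                                                                 
                                                                 
                                                                 
                                                                 
                                                                 
                                                                 
                                                                 
                                                                 


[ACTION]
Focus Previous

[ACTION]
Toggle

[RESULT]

> Email:      [                                                 ]
  Notes:      [Carol                                            ]
  Role:       [Moderator                                       ▼]
  Phone:      [555-0100                                         ]
  Notify:     [ ]                                                
  Address:    [                                                 ]
  Active:     [x]                                                
                                                                 
                                                                 
                                                                 
                                                                 
                                                                 
                                                                 
                                                                 
                                                                 
                                                                 
                                                                 
                                                                 
                                                                 
                                                                 


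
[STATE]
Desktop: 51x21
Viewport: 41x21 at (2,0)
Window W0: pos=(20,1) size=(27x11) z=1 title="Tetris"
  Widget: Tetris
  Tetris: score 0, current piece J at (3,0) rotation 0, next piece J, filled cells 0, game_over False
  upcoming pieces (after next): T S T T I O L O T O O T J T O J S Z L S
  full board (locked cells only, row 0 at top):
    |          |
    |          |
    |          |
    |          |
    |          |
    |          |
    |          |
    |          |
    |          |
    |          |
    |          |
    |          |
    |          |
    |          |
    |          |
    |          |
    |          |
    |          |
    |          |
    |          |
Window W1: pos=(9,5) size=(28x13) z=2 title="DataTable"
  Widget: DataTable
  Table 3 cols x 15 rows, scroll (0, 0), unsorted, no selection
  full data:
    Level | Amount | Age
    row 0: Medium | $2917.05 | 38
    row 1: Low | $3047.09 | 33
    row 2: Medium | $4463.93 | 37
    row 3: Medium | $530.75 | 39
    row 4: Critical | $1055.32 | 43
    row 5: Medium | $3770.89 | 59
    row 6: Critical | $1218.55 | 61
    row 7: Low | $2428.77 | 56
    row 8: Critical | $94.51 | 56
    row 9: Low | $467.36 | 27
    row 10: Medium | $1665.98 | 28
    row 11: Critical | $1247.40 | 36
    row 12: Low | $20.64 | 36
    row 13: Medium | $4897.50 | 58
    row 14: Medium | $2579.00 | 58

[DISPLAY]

                                         
                  ┏━━━━━━━━━━━━━━━━━━━━━━
                  ┃ Tetris               
                  ┠──────────────────────
                  ┃          │Next:      
       ┏━━━━━━━━━━━━━━━━━━━━━━━━━━┓      
       ┃ DataTable                ┃      
       ┠──────────────────────────┨      
       ┃Level   │Amount  │Age     ┃      
       ┃────────┼────────┼───     ┃      
       ┃Medium  │$2917.05│38      ┃:     
       ┃Low     │$3047.09│33      ┃━━━━━━
       ┃Medium  │$4463.93│37      ┃      
       ┃Medium  │$530.75 │39      ┃      
       ┃Critical│$1055.32│43      ┃      
       ┃Medium  │$3770.89│59      ┃      
       ┃Critical│$1218.55│61      ┃      
       ┗━━━━━━━━━━━━━━━━━━━━━━━━━━┛      
                                         
                                         
                                         


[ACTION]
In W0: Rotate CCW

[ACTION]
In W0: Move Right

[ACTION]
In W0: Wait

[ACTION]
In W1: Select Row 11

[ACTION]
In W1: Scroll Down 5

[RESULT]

                                         
                  ┏━━━━━━━━━━━━━━━━━━━━━━
                  ┃ Tetris               
                  ┠──────────────────────
                  ┃          │Next:      
       ┏━━━━━━━━━━━━━━━━━━━━━━━━━━┓      
       ┃ DataTable                ┃      
       ┠──────────────────────────┨      
       ┃Level   │Amount  │Age     ┃      
       ┃────────┼────────┼───     ┃      
       ┃Medium  │$3770.89│59      ┃:     
       ┃Critical│$1218.55│61      ┃━━━━━━
       ┃Low     │$2428.77│56      ┃      
       ┃Critical│$94.51  │56      ┃      
       ┃Low     │$467.36 │27      ┃      
       ┃Medium  │$1665.98│28      ┃      
       ┃>ritical│$1247.40│36      ┃      
       ┗━━━━━━━━━━━━━━━━━━━━━━━━━━┛      
                                         
                                         
                                         


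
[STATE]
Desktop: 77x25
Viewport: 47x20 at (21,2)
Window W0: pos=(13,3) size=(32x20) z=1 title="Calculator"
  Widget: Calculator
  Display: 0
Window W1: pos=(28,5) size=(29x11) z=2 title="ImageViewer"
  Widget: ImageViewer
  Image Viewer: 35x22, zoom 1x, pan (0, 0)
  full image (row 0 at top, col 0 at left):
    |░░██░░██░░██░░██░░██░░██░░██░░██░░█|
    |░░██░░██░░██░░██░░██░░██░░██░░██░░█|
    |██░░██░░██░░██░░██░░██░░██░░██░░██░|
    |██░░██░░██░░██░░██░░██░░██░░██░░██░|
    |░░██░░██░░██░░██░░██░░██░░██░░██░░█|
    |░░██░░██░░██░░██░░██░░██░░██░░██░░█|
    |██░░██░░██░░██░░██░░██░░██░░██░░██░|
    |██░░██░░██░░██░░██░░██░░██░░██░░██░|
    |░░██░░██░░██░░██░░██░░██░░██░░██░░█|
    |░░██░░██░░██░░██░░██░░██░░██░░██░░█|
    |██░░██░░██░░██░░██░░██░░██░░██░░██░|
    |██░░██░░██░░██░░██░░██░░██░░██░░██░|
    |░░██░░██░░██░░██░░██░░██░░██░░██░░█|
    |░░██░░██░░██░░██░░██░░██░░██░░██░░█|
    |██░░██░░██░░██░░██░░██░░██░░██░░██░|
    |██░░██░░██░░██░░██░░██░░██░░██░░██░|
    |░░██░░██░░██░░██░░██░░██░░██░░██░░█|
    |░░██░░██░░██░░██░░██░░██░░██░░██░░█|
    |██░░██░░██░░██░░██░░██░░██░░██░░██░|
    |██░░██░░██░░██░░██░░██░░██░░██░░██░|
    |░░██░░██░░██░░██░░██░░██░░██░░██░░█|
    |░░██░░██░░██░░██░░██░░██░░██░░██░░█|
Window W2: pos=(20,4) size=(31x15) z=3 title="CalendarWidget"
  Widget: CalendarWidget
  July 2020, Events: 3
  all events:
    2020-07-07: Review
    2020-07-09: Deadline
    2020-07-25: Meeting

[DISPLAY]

                                               
━━━━━━━━━━━━━━━━━━━━━━━┓                       
━━━━━━━━━━━━━━━━━━━━━━━━━━━━━┓                 
 CalendarWidget              ┃━━━━━┓           
─────────────────────────────┨     ┃           
          July 2020          ┃─────┨           
Mo Tu We Th Fr Sa Su         ┃██░░█┃           
       1  2  3  4  5         ┃██░░█┃           
 6  7*  8  9* 10 11 12       ┃░░██░┃           
13 14 15 16 17 18 19         ┃░░██░┃           
20 21 22 23 24 25* 26        ┃██░░█┃           
27 28 29 30 31               ┃██░░█┃           
                             ┃░░██░┃           
                             ┃━━━━━┛           
                             ┃                 
                             ┃                 
━━━━━━━━━━━━━━━━━━━━━━━━━━━━━┛                 
                       ┃                       
                       ┃                       
                       ┃                       


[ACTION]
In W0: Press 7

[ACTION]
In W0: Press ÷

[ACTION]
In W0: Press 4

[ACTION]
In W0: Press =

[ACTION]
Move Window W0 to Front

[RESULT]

                                               
━━━━━━━━━━━━━━━━━━━━━━━┓                       
ator                   ┃━━━━━┓                 
───────────────────────┨     ┃━━━━━┓           
                   1.75┃─────┨     ┃           
─┬───┬───┐             ┃     ┃─────┨           
 │ 9 │ ÷ │             ┃     ┃██░░█┃           
─┼───┼───┤             ┃     ┃██░░█┃           
 │ 6 │ × │             ┃     ┃░░██░┃           
─┼───┼───┤             ┃     ┃░░██░┃           
 │ 3 │ - │             ┃     ┃██░░█┃           
─┼───┼───┤             ┃     ┃██░░█┃           
 │ = │ + │             ┃     ┃░░██░┃           
─┼───┼───┤             ┃     ┃━━━━━┛           
C│ MR│ M+│             ┃     ┃                 
─┴───┴───┘             ┃     ┃                 
                       ┃━━━━━┛                 
                       ┃                       
                       ┃                       
                       ┃                       
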